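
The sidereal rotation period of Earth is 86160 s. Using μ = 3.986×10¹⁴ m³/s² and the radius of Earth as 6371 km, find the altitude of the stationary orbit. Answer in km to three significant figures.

h_sync ≈ 35800 km

A synchronous orbit has period T, so by Kepler's third law a = (μT²/4π²)^(1/3).
μT²/4π² = 3.986×10¹⁴ × (8.616×10⁴)² / 39.48 = 7.495×10²² m³.
a = 4.216×10⁷ m = 42163 km.
Altitude h = a − R = 42163 − 6371 = 35792 km.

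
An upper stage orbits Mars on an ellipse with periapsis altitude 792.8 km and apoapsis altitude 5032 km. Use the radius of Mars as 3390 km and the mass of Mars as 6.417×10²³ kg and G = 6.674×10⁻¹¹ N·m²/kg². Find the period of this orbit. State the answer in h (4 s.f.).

μ = GM = 6.674×10⁻¹¹ × 6.417×10²³ = 4.283×10¹³ m³/s².
r_p = 3390 + 792.8 = 4182.8 km = 4.1828×10⁶ m.
r_a = 3390 + 5032 = 8422.0 km = 8.4220×10⁶ m.
Semi-major axis a = (r_p + r_a)/2 = (4182.8 + 8422.0)/2 = 6302.4 km = 6.302×10⁶ m.
By Kepler's third law T = 2π√(a³/μ) = 2π × 2.418×10³ = 1.519×10⁴ s.
= 4.220 h.

T ≈ 4.220 h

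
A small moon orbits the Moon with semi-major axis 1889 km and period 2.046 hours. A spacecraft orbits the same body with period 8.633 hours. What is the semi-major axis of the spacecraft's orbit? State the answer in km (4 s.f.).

a₂ ≈ 4933 km

Kepler's third law: a³ ∝ T², so a₂ = a₁ (T₂/T₁)^(2/3).
T₂/T₁ = 4.219, (T₂/T₁)^(2/3) = 2.611.
a₂ = 1889 × 2.611 = 4933 km.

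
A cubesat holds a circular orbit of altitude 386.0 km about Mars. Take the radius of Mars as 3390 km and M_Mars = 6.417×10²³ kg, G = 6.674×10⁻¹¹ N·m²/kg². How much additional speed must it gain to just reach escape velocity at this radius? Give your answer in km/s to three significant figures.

μ = GM = 6.674×10⁻¹¹ × 6.417×10²³ = 4.283×10¹³ m³/s².
r = 3390 + 386.0 = 3776.0 km = 3.7760×10⁶ m.
Circular speed v_c = √(μ/r) = 3368 m/s.
Escape speed v_esc = √(2μ/r) = √2 × v_c = 4763 m/s.
Δv = v_esc − v_c = 1395 m/s = 1.395 km/s.

Δv ≈ 1.39 km/s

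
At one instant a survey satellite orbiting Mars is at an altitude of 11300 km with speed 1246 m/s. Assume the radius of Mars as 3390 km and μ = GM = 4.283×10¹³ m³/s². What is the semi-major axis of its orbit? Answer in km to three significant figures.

r = 3390 + 11300 = 14690 km = 1.469×10⁷ m.
Specific orbital energy ε = v²/2 − μ/r = (1246)²/2 − 4.283×10¹³/1.469×10⁷ = -2.139×10⁶ J/kg.
Since ε = −μ/(2a), a = −μ/(2ε) = 1.001×10⁷ m = 10010 km.

a ≈ 10000 km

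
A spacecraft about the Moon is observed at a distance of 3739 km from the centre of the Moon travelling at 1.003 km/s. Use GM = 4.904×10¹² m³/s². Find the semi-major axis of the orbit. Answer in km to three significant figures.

r = 3.739×10⁶ m.
Specific orbital energy ε = v²/2 − μ/r = (1003)²/2 − 4.904×10¹²/3.739×10⁶ = -8.086×10⁵ J/kg.
Since ε = −μ/(2a), a = −μ/(2ε) = 3.032×10⁶ m = 3032.5 km.

a ≈ 3030 km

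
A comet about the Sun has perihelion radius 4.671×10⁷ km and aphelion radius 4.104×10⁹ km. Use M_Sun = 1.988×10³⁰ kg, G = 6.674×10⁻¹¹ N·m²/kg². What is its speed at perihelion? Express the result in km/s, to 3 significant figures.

μ = GM = 6.674×10⁻¹¹ × 1.988×10³⁰ = 1.327×10²⁰ m³/s².
Semi-major axis a = (r_p + r_a)/2 = 2.0754×10⁹ km = 2.075×10¹² m.
Vis-viva: v² = μ(2/r − 1/a) = 1.327×10²⁰ × (4.282×10⁻¹¹ − 4.818×10⁻¹³) = 5.617×10⁹ m²/s².
v = 74950 m/s = 74.95 km/s.

v ≈ 74.9 km/s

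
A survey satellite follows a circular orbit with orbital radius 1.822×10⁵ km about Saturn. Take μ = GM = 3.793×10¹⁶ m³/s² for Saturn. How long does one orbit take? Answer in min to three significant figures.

r = 1.822×10⁵ km = 1.822×10⁸ m.
Kepler's third law: T = 2π√(r³/μ) = 2π√((1.822×10⁸)³ / 3.793×10¹⁶).
r³/μ = 1.595×10⁸ s², so T = 2π × 1.263×10⁴ = 7.934×10⁴ s.
Converting: 7.934×10⁴ s ÷ 60.00 = 1322 min.

T ≈ 1320 min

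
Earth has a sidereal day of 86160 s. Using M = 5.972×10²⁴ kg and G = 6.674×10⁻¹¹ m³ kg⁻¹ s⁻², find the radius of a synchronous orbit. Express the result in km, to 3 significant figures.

r_sync ≈ 42200 km

μ = GM = 6.674×10⁻¹¹ × 5.972×10²⁴ = 3.986×10¹⁴ m³/s².
A synchronous orbit has period T, so by Kepler's third law a = (μT²/4π²)^(1/3).
μT²/4π² = 3.986×10¹⁴ × (8.616×10⁴)² / 39.48 = 7.495×10²² m³.
a = 4.216×10⁷ m = 42162 km.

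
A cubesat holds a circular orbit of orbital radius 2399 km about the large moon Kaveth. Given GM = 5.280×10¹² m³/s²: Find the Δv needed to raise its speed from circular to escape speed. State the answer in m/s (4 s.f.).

r = 2399 km = 2.399×10⁶ m.
Circular speed v_c = √(μ/r) = 1484 m/s.
Escape speed v_esc = √(2μ/r) = √2 × v_c = 2098 m/s.
Δv = v_esc − v_c = 614.5 m/s.

Δv ≈ 614.5 m/s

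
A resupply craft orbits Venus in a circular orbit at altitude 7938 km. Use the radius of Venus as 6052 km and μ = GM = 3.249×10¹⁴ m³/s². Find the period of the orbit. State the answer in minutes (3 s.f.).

T ≈ 304 minutes

r = 6052 + 7938 = 13990 km = 1.3990×10⁷ m.
Kepler's third law: T = 2π√(r³/μ) = 2π√((1.399×10⁷)³ / 3.249×10¹⁴).
r³/μ = 8.428×10⁶ s², so T = 2π × 2.903×10³ = 1.824×10⁴ s.
Converting: 1.824×10⁴ s ÷ 60.00 = 304.0 minutes.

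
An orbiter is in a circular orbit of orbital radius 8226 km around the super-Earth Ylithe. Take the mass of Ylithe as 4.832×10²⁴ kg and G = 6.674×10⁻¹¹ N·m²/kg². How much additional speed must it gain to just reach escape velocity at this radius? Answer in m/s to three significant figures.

μ = GM = 6.674×10⁻¹¹ × 4.832×10²⁴ = 3.225×10¹⁴ m³/s².
r = 8226 km = 8.226×10⁶ m.
Circular speed v_c = √(μ/r) = 6261 m/s.
Escape speed v_esc = √(2μ/r) = √2 × v_c = 8855 m/s.
Δv = v_esc − v_c = 2594 m/s.

Δv ≈ 2590 m/s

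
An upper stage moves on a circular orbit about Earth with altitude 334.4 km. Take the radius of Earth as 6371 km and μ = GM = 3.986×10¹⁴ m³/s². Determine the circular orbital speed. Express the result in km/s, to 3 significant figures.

r = 6371 + 334.4 = 6705.4 km = 6.7054×10⁶ m.
For a circular orbit v = √(μ/r) = √(3.986×10¹⁴ / 6.705×10⁶) = √(5.944×10⁷) = 7710 m/s.
That is 7.710 km/s.

v ≈ 7.71 km/s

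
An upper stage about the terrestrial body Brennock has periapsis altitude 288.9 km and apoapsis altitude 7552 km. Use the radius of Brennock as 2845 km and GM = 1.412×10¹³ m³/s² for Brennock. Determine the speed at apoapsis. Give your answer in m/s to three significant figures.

r_p = 2845 + 288.9 = 3133.9 km = 3.1339×10⁶ m.
r_a = 2845 + 7552 = 10397 km = 1.0397×10⁷ m.
Semi-major axis a = (r_p + r_a)/2 = 6765.4 km = 6.765×10⁶ m.
Vis-viva: v² = μ(2/r − 1/a) = 1.412×10¹³ × (1.924×10⁻⁷ − 1.478×10⁻⁷) = 6.291×10⁵ m²/s².
v = 793.2 m/s.

v ≈ 793 m/s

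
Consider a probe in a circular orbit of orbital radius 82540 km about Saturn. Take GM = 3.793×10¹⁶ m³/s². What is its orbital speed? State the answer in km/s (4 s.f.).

r = 82540 km = 8.254×10⁷ m.
For a circular orbit v = √(μ/r) = √(3.793×10¹⁶ / 8.254×10⁷) = √(4.595×10⁸) = 21440 m/s.
That is 21.44 km/s.

v ≈ 21.44 km/s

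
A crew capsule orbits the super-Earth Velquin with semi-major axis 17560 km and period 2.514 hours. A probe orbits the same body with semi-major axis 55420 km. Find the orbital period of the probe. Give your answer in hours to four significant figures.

Kepler's third law: T² ∝ a³, so T₂ = T₁ (a₂/a₁)^(3/2).
a₂/a₁ = 3.156, (a₂/a₁)^(3/2) = 5.607.
T₂ = 2.514 × 5.607 = 14.10 hours.

T₂ ≈ 14.10 hours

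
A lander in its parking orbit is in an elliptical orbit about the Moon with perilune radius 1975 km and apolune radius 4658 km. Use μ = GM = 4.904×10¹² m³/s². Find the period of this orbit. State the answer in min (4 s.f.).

Semi-major axis a = (r_p + r_a)/2 = (1975.0 + 4658.0)/2 = 3316.5 km = 3.316×10⁶ m.
By Kepler's third law T = 2π√(a³/μ) = 2π × 2.727×10³ = 1.714×10⁴ s.
= 285.6 min.

T ≈ 285.6 min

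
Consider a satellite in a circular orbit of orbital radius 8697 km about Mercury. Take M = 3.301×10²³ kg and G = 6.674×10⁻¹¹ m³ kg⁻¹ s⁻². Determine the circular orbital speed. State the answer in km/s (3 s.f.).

μ = GM = 6.674×10⁻¹¹ × 3.301×10²³ = 2.203×10¹³ m³/s².
r = 8697 km = 8.697×10⁶ m.
For a circular orbit v = √(μ/r) = √(2.203×10¹³ / 8.697×10⁶) = √(2.533×10⁶) = 1592 m/s.
That is 1.592 km/s.

v ≈ 1.59 km/s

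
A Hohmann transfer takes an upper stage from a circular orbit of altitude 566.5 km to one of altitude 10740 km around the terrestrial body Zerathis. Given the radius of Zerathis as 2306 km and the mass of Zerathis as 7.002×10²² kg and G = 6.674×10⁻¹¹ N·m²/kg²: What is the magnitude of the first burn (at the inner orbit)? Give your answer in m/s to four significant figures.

Δv ≈ 357.5 m/s

μ = GM = 6.674×10⁻¹¹ × 7.002×10²² = 4.673×10¹² m³/s².
r₁ = 2306 + 566.5 = 2872.5 km = 2.8725×10⁶ m.
r₂ = 2306 + 10740 = 13046 km = 1.3046×10⁷ m.
Transfer ellipse a_t = (r₁ + r₂)/2 = 7.959×10⁶ m.
At r₁: circular v_c1 = √(μ/r₁) = 1275 m/s; transfer-periapsis v_p = √[μ(2/r₁ − 1/a_t)] = 1633 m/s.
Δv₁ = v_p − v_c1 = 357.5 m/s.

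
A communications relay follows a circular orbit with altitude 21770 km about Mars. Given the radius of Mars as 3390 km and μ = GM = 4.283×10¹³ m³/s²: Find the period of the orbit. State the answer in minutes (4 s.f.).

r = 3390 + 21770 = 25160 km = 2.5160×10⁷ m.
Kepler's third law: T = 2π√(r³/μ) = 2π√((2.516×10⁷)³ / 4.283×10¹³).
r³/μ = 3.719×10⁸ s², so T = 2π × 1.928×10⁴ = 1.212×10⁵ s.
Converting: 1.212×10⁵ s ÷ 60.00 = 2019 minutes.

T ≈ 2019 minutes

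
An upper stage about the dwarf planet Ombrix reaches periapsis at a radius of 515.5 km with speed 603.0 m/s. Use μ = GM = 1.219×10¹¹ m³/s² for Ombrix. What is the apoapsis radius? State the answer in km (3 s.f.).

apoapsis radius ≈ 1710 km

r_p = 5.155×10⁵ m.
Specific energy ε = v²/2 − μ/r = -5.466×10⁴ J/kg, so a = −μ/(2ε) = 1.115×10⁶ m.
The apsides satisfy r_p + r_a = 2a, so the apoapsis radius is 2a − r_p = 1.714×10⁶ m = 1714.4 km.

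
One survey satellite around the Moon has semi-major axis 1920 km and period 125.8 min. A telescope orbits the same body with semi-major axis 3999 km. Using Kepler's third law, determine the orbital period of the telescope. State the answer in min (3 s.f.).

Kepler's third law: T² ∝ a³, so T₂ = T₁ (a₂/a₁)^(3/2).
a₂/a₁ = 2.083, (a₂/a₁)^(3/2) = 3.006.
T₂ = 125.8 × 3.006 = 378.1 min.

T₂ ≈ 378 min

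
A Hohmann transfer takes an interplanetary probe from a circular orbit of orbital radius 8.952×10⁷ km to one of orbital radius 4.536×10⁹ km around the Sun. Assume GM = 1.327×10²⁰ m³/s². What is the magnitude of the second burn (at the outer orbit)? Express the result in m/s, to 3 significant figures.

r₁ = 8.952×10⁷ km = 8.952×10¹⁰ m.
r₂ = 4.536×10⁹ km = 4.536×10¹² m.
Transfer ellipse a_t = (r₁ + r₂)/2 = 2.313×10¹² m.
At r₁: circular v_c1 = √(μ/r₁) = 38500 m/s; transfer-perihelion v_p = √[μ(2/r₁ − 1/a_t)] = 53920 m/s.
At r₂: circular v_c2 = √(μ/r₂) = 5409 m/s; transfer-aphelion v_a = √[μ(2/r₂ − 1/a_t)] = 1064 m/s.
Δv₂ = v_c2 − v_a = 4345 m/s.

Δv ≈ 4340 m/s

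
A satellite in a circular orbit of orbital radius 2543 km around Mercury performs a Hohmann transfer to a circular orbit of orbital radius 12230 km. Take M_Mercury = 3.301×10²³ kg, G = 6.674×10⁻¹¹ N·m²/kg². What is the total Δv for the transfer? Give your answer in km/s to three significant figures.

μ = GM = 6.674×10⁻¹¹ × 3.301×10²³ = 2.203×10¹³ m³/s².
r₁ = 2543 km = 2.543×10⁶ m.
r₂ = 12230 km = 1.223×10⁷ m.
Transfer ellipse a_t = (r₁ + r₂)/2 = 7.386×10⁶ m.
At r₁: circular v_c1 = √(μ/r₁) = 2943 m/s; transfer-periherm v_p = √[μ(2/r₁ − 1/a_t)] = 3787 m/s.
Δv₁ = v_p − v_c1 = 844.0 m/s.
At r₂: circular v_c2 = √(μ/r₂) = 1342 m/s; transfer-apoherm v_a = √[μ(2/r₂ − 1/a_t)] = 787.5 m/s.
Δv₂ = v_c2 − v_a = 554.6 m/s.
Total Δv = Δv₁ + Δv₂ = 1399 m/s = 1.399 km/s.

Δv_total ≈ 1.40 km/s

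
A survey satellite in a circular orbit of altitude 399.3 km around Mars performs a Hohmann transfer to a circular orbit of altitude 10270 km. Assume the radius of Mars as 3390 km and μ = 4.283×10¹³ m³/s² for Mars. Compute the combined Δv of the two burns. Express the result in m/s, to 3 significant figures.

r₁ = 3390 + 399.3 = 3789.3 km = 3.7893×10⁶ m.
r₂ = 3390 + 10270 = 13660 km = 1.3660×10⁷ m.
Transfer ellipse a_t = (r₁ + r₂)/2 = 8.725×10⁶ m.
At r₁: circular v_c1 = √(μ/r₁) = 3362 m/s; transfer-periapsis v_p = √[μ(2/r₁ − 1/a_t)] = 4207 m/s.
Δv₁ = v_p − v_c1 = 844.8 m/s.
At r₂: circular v_c2 = √(μ/r₂) = 1771 m/s; transfer-apoapsis v_a = √[μ(2/r₂ − 1/a_t)] = 1167 m/s.
Δv₂ = v_c2 − v_a = 603.8 m/s.
Total Δv = Δv₁ + Δv₂ = 1449 m/s.

Δv_total ≈ 1450 m/s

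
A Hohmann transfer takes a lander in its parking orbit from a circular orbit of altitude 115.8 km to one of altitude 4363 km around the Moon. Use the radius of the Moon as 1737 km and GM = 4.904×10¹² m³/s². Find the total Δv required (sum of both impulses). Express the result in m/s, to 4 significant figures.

r₁ = 1737 + 115.8 = 1852.8 km = 1.8528×10⁶ m.
r₂ = 1737 + 4363 = 6100.0 km = 6.1000×10⁶ m.
Transfer ellipse a_t = (r₁ + r₂)/2 = 3.976×10⁶ m.
At r₁: circular v_c1 = √(μ/r₁) = 1627 m/s; transfer-perilune v_p = √[μ(2/r₁ − 1/a_t)] = 2015 m/s.
Δv₁ = v_p − v_c1 = 388.1 m/s.
At r₂: circular v_c2 = √(μ/r₂) = 896.6 m/s; transfer-apolune v_a = √[μ(2/r₂ − 1/a_t)] = 612.0 m/s.
Δv₂ = v_c2 − v_a = 284.6 m/s.
Total Δv = Δv₁ + Δv₂ = 672.7 m/s.

Δv_total ≈ 672.7 m/s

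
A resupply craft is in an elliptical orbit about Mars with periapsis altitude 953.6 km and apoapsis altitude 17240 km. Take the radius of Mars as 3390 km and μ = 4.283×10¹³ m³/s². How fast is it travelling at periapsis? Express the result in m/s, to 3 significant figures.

v ≈ 4040 m/s

r_p = 3390 + 953.6 = 4343.6 km = 4.3436×10⁶ m.
r_a = 3390 + 17240 = 20630 km = 2.0630×10⁷ m.
Semi-major axis a = (r_p + r_a)/2 = 12487 km = 1.249×10⁷ m.
Vis-viva: v² = μ(2/r − 1/a) = 4.283×10¹³ × (4.604×10⁻⁷ − 8.008×10⁻⁸) = 1.629×10⁷ m²/s².
v = 4036 m/s.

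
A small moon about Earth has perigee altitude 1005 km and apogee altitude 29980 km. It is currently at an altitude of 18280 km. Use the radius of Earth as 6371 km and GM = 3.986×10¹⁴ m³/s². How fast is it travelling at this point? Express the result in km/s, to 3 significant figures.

v ≈ 3.76 km/s

r_p = 6371 + 1005 = 7376.0 km = 7.3760×10⁶ m.
r_a = 6371 + 29980 = 36351 km = 3.6351×10⁷ m.
r = 6371 + 18280 = 24651 km = 2.465×10⁷ m.
Semi-major axis a = (r_p + r_a)/2 = 21864 km = 2.186×10⁷ m.
Vis-viva: v² = μ(2/r − 1/a) = 3.986×10¹⁴ × (8.113×10⁻⁸ − 4.574×10⁻⁸) = 1.411×10⁷ m²/s².
v = 3756 m/s = 3.756 km/s.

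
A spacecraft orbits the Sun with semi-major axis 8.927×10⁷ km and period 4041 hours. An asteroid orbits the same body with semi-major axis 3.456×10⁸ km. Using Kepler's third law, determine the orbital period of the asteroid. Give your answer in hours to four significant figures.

Kepler's third law: T² ∝ a³, so T₂ = T₁ (a₂/a₁)^(3/2).
a₂/a₁ = 3.871, (a₂/a₁)^(3/2) = 7.617.
T₂ = 4041 × 7.617 = 30780 hours.

T₂ ≈ 30780 hours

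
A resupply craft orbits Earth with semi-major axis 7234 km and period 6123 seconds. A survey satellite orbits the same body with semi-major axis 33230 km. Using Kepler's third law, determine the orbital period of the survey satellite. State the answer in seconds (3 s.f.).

T₂ ≈ 60300 seconds

Kepler's third law: T² ∝ a³, so T₂ = T₁ (a₂/a₁)^(3/2).
a₂/a₁ = 4.594, (a₂/a₁)^(3/2) = 9.845.
T₂ = 6123 × 9.845 = 60280 seconds.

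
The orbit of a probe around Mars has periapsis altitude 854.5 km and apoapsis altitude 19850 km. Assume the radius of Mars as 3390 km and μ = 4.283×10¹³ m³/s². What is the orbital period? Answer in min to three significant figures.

T ≈ 815 min

r_p = 3390 + 854.5 = 4244.5 km = 4.2445×10⁶ m.
r_a = 3390 + 19850 = 23240 km = 2.3240×10⁷ m.
Semi-major axis a = (r_p + r_a)/2 = (4244.5 + 23240)/2 = 13742 km = 1.374×10⁷ m.
By Kepler's third law T = 2π√(a³/μ) = 2π × 7.784×10³ = 4.891×10⁴ s.
= 815.2 min.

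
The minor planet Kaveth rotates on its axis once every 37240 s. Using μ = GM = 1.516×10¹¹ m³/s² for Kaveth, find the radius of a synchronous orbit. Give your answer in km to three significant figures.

r_sync ≈ 1750 km

A synchronous orbit has period T, so by Kepler's third law a = (μT²/4π²)^(1/3).
μT²/4π² = 1.516×10¹¹ × (3.724×10⁴)² / 39.48 = 5.325×10¹⁸ m³.
a = 1.746×10⁶ m = 1746.3 km.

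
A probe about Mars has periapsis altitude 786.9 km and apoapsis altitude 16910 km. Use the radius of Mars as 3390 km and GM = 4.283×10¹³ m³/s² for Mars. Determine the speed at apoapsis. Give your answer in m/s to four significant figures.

r_p = 3390 + 786.9 = 4176.9 km = 4.1769×10⁶ m.
r_a = 3390 + 16910 = 20300 km = 2.0300×10⁷ m.
Semi-major axis a = (r_p + r_a)/2 = 12238 km = 1.224×10⁷ m.
Vis-viva: v² = μ(2/r − 1/a) = 4.283×10¹³ × (9.852×10⁻⁸ − 8.171×10⁻⁸) = 7.201×10⁵ m²/s².
v = 848.6 m/s.

v ≈ 848.6 m/s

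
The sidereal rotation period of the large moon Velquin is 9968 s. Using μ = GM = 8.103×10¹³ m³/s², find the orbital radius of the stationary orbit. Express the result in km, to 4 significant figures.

r_sync ≈ 5886 km

A synchronous orbit has period T, so by Kepler's third law a = (μT²/4π²)^(1/3).
μT²/4π² = 8.103×10¹³ × (9.968×10³)² / 39.48 = 2.039×10²⁰ m³.
a = 5.886×10⁶ m = 5886.2 km.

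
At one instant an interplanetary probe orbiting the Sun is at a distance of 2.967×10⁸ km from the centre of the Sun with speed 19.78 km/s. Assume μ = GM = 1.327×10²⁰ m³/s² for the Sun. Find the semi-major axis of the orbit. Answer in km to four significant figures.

a ≈ 2.637×10⁸ km

r = 2.967×10¹¹ m.
Vis-viva rearranged: 1/a = 2/r − v²/μ = 6.741×10⁻¹² − 2.948×10⁻¹² = 3.792×10⁻¹² m⁻¹.
a = 2.637×10¹¹ m = 2.6368×10⁸ km.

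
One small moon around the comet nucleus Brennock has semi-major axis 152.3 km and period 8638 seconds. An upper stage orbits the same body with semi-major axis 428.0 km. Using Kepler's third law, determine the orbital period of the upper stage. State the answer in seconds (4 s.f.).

T₂ ≈ 40690 seconds

Kepler's third law: T² ∝ a³, so T₂ = T₁ (a₂/a₁)^(3/2).
a₂/a₁ = 2.810, (a₂/a₁)^(3/2) = 4.711.
T₂ = 8638 × 4.711 = 40690 seconds.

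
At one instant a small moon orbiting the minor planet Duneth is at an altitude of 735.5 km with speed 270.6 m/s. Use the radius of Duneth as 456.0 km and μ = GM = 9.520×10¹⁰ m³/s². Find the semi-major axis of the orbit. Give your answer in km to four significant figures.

a ≈ 1100 km

r = 456.0 + 735.5 = 1191.5 km = 1.192×10⁶ m.
Vis-viva rearranged: 1/a = 2/r − v²/μ = 1.679×10⁻⁶ − 7.692×10⁻⁷ = 9.094×10⁻⁷ m⁻¹.
a = 1.100×10⁶ m = 1099.6 km.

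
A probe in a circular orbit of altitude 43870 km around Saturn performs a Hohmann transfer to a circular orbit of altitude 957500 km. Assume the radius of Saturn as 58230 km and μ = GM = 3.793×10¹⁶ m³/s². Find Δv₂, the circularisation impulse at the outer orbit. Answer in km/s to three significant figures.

r₁ = 58230 + 43870 = 102100 km = 1.0210×10⁸ m.
r₂ = 58230 + 957500 = 1015700 km = 1.0157×10⁹ m.
Transfer ellipse a_t = (r₁ + r₂)/2 = 5.589×10⁸ m.
At r₁: circular v_c1 = √(μ/r₁) = 19270 m/s; transfer-perikrone v_p = √[μ(2/r₁ − 1/a_t)] = 25980 m/s.
At r₂: circular v_c2 = √(μ/r₂) = 6111 m/s; transfer-apokrone v_a = √[μ(2/r₂ − 1/a_t)] = 2612 m/s.
Δv₂ = v_c2 − v_a = 3499 m/s.
= 3.499 km/s.

Δv ≈ 3.50 km/s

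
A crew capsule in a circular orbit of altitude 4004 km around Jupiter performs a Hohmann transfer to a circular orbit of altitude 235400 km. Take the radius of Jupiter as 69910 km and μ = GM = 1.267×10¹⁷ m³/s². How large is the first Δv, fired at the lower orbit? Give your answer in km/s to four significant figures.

Δv ≈ 11.13 km/s

r₁ = 69910 + 4004 = 73914 km = 7.3914×10⁷ m.
r₂ = 69910 + 235400 = 305310 km = 3.0531×10⁸ m.
Transfer ellipse a_t = (r₁ + r₂)/2 = 1.896×10⁸ m.
At r₁: circular v_c1 = √(μ/r₁) = 41400 m/s; transfer-perijove v_p = √[μ(2/r₁ − 1/a_t)] = 52540 m/s.
Δv₁ = v_p − v_c1 = 11130 m/s.
= 11.13 km/s.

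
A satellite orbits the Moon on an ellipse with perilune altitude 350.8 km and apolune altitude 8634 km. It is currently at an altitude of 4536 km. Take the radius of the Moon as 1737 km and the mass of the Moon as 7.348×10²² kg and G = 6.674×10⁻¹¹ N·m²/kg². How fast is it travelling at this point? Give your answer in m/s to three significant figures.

μ = GM = 6.674×10⁻¹¹ × 7.348×10²² = 4.904×10¹² m³/s².
r_p = 1737 + 350.8 = 2087.8 km = 2.0878×10⁶ m.
r_a = 1737 + 8634 = 10371 km = 1.0371×10⁷ m.
r = 1737 + 4536 = 6273.0 km = 6.273×10⁶ m.
Semi-major axis a = (r_p + r_a)/2 = 6229.4 km = 6.229×10⁶ m.
Vis-viva: v² = μ(2/r − 1/a) = 4.904×10¹² × (3.188×10⁻⁷ − 1.605×10⁻⁷) = 7.763×10⁵ m²/s².
v = 881.1 m/s.

v ≈ 881 m/s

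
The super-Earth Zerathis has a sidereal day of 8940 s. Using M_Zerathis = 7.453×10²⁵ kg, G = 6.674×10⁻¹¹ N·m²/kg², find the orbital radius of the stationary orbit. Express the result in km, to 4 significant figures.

μ = GM = 6.674×10⁻¹¹ × 7.453×10²⁵ = 4.974×10¹⁵ m³/s².
A synchronous orbit has period T, so by Kepler's third law a = (μT²/4π²)^(1/3).
μT²/4π² = 4.974×10¹⁵ × (8.940×10³)² / 39.48 = 1.007×10²² m³.
a = 2.159×10⁷ m = 21595 km.

r_sync ≈ 21590 km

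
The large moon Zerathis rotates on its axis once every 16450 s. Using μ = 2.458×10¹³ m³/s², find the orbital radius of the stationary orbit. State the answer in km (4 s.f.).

A synchronous orbit has period T, so by Kepler's third law a = (μT²/4π²)^(1/3).
μT²/4π² = 2.458×10¹³ × (1.645×10⁴)² / 39.48 = 1.685×10²⁰ m³.
a = 5.523×10⁶ m = 5523.1 km.

r_sync ≈ 5523 km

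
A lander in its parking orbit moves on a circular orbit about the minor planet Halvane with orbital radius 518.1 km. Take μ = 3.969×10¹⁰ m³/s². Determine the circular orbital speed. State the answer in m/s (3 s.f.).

r = 518.1 km = 5.181×10⁵ m.
For a circular orbit v = √(μ/r) = √(3.969×10¹⁰ / 5.181×10⁵) = √(7.661×10⁴) = 276.8 m/s.

v ≈ 277 m/s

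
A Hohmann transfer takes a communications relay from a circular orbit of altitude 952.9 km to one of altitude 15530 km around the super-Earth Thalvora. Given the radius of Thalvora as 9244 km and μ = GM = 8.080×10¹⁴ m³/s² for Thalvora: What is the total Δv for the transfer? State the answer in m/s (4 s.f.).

r₁ = 9244 + 952.9 = 10197 km = 1.0197×10⁷ m.
r₂ = 9244 + 15530 = 24774 km = 2.4774×10⁷ m.
Transfer ellipse a_t = (r₁ + r₂)/2 = 1.749×10⁷ m.
At r₁: circular v_c1 = √(μ/r₁) = 8902 m/s; transfer-periapsis v_p = √[μ(2/r₁ − 1/a_t)] = 10600 m/s.
Δv₁ = v_p − v_c1 = 1694 m/s.
At r₂: circular v_c2 = √(μ/r₂) = 5711 m/s; transfer-apoapsis v_a = √[μ(2/r₂ − 1/a_t)] = 4361 m/s.
Δv₂ = v_c2 − v_a = 1350 m/s.
Total Δv = Δv₁ + Δv₂ = 3044 m/s.

Δv_total ≈ 3044 m/s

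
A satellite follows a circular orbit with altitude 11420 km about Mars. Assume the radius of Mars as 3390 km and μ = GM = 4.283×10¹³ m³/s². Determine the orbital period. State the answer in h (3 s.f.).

T ≈ 15.2 h

r = 3390 + 11420 = 14810 km = 1.4810×10⁷ m.
Kepler's third law: T = 2π√(r³/μ) = 2π√((1.481×10⁷)³ / 4.283×10¹³).
r³/μ = 7.584×10⁷ s², so T = 2π × 8.709×10³ = 5.472×10⁴ s.
Converting: 5.472×10⁴ s ÷ 3600 = 15.20 h.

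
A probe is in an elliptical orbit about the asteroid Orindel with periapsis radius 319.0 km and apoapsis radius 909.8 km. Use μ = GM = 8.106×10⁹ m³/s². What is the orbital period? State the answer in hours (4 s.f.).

T ≈ 9.336 hours

Semi-major axis a = (r_p + r_a)/2 = (319.00 + 909.80)/2 = 614.40 km = 6.144×10⁵ m.
By Kepler's third law T = 2π√(a³/μ) = 2π × 5.349×10³ = 3.361×10⁴ s.
= 9.336 hours.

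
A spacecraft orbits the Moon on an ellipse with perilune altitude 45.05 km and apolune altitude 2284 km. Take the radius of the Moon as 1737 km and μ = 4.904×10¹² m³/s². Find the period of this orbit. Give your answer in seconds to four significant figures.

T ≈ 14020 seconds

r_p = 1737 + 45.05 = 1782.0 km = 1.7820×10⁶ m.
r_a = 1737 + 2284 = 4021.0 km = 4.0210×10⁶ m.
Semi-major axis a = (r_p + r_a)/2 = (1782.0 + 4021.0)/2 = 2901.5 km = 2.902×10⁶ m.
By Kepler's third law T = 2π√(a³/μ) = 2π × 2.232×10³ = 1.402×10⁴ s.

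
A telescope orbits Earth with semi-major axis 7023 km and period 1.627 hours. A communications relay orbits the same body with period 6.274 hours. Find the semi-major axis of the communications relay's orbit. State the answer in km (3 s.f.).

Kepler's third law: a³ ∝ T², so a₂ = a₁ (T₂/T₁)^(2/3).
T₂/T₁ = 3.856, (T₂/T₁)^(2/3) = 2.459.
a₂ = 7023 × 2.459 = 17270 km.

a₂ ≈ 17300 km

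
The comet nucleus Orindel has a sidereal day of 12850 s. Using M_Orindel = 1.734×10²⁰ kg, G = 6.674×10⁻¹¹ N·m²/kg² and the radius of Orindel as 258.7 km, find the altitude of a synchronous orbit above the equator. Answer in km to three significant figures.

h_sync ≈ 106 km

μ = GM = 6.674×10⁻¹¹ × 1.734×10²⁰ = 1.157×10¹⁰ m³/s².
A synchronous orbit has period T, so by Kepler's third law a = (μT²/4π²)^(1/3).
μT²/4π² = 1.157×10¹⁰ × (1.285×10⁴)² / 39.48 = 4.840×10¹⁶ m³.
a = 3.644×10⁵ m = 364.44 km.
Altitude h = a − R = 364.44 − 258.7 = 105.74 km.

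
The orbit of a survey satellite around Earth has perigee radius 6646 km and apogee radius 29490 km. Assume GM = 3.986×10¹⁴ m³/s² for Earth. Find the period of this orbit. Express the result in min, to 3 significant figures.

Semi-major axis a = (r_p + r_a)/2 = (6646.0 + 29490)/2 = 18068 km = 1.807×10⁷ m.
By Kepler's third law T = 2π√(a³/μ) = 2π × 3.847×10³ = 2.417×10⁴ s.
= 402.8 min.

T ≈ 403 min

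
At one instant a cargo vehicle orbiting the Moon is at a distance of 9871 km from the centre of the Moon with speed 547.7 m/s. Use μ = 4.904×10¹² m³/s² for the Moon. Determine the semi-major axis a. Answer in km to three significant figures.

a ≈ 7070 km

r = 9.871×10⁶ m.
Vis-viva rearranged: 1/a = 2/r − v²/μ = 2.026×10⁻⁷ − 6.117×10⁻⁸ = 1.414×10⁻⁷ m⁻¹.
a = 7.070×10⁶ m = 7069.9 km.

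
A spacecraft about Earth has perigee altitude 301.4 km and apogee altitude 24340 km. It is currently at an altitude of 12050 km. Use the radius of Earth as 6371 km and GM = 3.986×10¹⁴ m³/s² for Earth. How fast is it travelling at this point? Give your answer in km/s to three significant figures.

v ≈ 4.69 km/s

r_p = 6371 + 301.4 = 6672.4 km = 6.6724×10⁶ m.
r_a = 6371 + 24340 = 30711 km = 3.0711×10⁷ m.
r = 6371 + 12050 = 18421 km = 1.842×10⁷ m.
Semi-major axis a = (r_p + r_a)/2 = 18692 km = 1.869×10⁷ m.
Vis-viva: v² = μ(2/r − 1/a) = 3.986×10¹⁴ × (1.086×10⁻⁷ − 5.350×10⁻⁸) = 2.195×10⁷ m²/s².
v = 4685 m/s = 4.685 km/s.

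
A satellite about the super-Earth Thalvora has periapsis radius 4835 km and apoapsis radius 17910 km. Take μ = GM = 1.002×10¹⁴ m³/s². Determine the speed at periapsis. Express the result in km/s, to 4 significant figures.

v ≈ 5.713 km/s

Semi-major axis a = (r_p + r_a)/2 = 11372 km = 1.137×10⁷ m.
Vis-viva: v² = μ(2/r − 1/a) = 1.002×10¹⁴ × (4.137×10⁻⁷ − 8.793×10⁻⁸) = 3.264×10⁷ m²/s².
v = 5713 m/s = 5.713 km/s.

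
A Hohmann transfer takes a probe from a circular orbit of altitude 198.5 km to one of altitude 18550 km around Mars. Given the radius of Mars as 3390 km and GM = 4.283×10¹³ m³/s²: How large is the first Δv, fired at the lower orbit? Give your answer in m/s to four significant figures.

Δv ≈ 1075 m/s

r₁ = 3390 + 198.5 = 3588.5 km = 3.5885×10⁶ m.
r₂ = 3390 + 18550 = 21940 km = 2.1940×10⁷ m.
Transfer ellipse a_t = (r₁ + r₂)/2 = 1.276×10⁷ m.
At r₁: circular v_c1 = √(μ/r₁) = 3455 m/s; transfer-periapsis v_p = √[μ(2/r₁ − 1/a_t)] = 4529 m/s.
Δv₁ = v_p − v_c1 = 1075 m/s.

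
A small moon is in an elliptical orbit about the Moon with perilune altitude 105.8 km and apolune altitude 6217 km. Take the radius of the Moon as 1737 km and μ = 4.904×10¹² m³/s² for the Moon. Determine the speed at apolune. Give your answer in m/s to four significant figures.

v ≈ 481.6 m/s

r_p = 1737 + 105.8 = 1842.8 km = 1.8428×10⁶ m.
r_a = 1737 + 6217 = 7954.0 km = 7.9540×10⁶ m.
Semi-major axis a = (r_p + r_a)/2 = 4898.4 km = 4.898×10⁶ m.
Vis-viva: v² = μ(2/r − 1/a) = 4.904×10¹² × (2.514×10⁻⁷ − 2.041×10⁻⁷) = 2.319×10⁵ m²/s².
v = 481.6 m/s.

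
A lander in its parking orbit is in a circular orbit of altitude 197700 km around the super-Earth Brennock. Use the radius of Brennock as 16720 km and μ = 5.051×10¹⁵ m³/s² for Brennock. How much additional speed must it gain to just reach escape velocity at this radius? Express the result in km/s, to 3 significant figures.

r = 16720 + 197700 = 214420 km = 2.1442×10⁸ m.
Circular speed v_c = √(μ/r) = 4854 m/s.
Escape speed v_esc = √(2μ/r) = √2 × v_c = 6864 m/s.
Δv = v_esc − v_c = 2010 m/s = 2.010 km/s.

Δv ≈ 2.01 km/s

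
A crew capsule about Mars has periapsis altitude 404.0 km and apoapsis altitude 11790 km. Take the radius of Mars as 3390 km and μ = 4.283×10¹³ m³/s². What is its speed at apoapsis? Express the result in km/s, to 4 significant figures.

v ≈ 1.062 km/s

r_p = 3390 + 404.0 = 3794.0 km = 3.7940×10⁶ m.
r_a = 3390 + 11790 = 15180 km = 1.5180×10⁷ m.
Semi-major axis a = (r_p + r_a)/2 = 9487.0 km = 9.487×10⁶ m.
Vis-viva: v² = μ(2/r − 1/a) = 4.283×10¹³ × (1.318×10⁻⁷ − 1.054×10⁻⁷) = 1.128×10⁶ m²/s².
v = 1062 m/s = 1.062 km/s.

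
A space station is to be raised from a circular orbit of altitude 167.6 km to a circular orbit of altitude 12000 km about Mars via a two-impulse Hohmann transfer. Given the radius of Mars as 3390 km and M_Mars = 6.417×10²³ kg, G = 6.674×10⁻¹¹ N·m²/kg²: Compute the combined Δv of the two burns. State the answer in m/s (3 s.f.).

μ = GM = 6.674×10⁻¹¹ × 6.417×10²³ = 4.283×10¹³ m³/s².
r₁ = 3390 + 167.6 = 3557.6 km = 3.5576×10⁶ m.
r₂ = 3390 + 12000 = 15390 km = 1.5390×10⁷ m.
Transfer ellipse a_t = (r₁ + r₂)/2 = 9.474×10⁶ m.
At r₁: circular v_c1 = √(μ/r₁) = 3470 m/s; transfer-periapsis v_p = √[μ(2/r₁ − 1/a_t)] = 4422 m/s.
Δv₁ = v_p − v_c1 = 952.6 m/s.
At r₂: circular v_c2 = √(μ/r₂) = 1668 m/s; transfer-apoapsis v_a = √[μ(2/r₂ − 1/a_t)] = 1022 m/s.
Δv₂ = v_c2 − v_a = 645.9 m/s.
Total Δv = Δv₁ + Δv₂ = 1599 m/s.

Δv_total ≈ 1600 m/s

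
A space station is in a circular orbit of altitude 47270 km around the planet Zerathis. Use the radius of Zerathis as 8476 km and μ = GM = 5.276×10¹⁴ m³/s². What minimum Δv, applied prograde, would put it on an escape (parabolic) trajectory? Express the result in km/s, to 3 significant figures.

Δv ≈ 1.27 km/s

r = 8476 + 47270 = 55746 km = 5.5746×10⁷ m.
Circular speed v_c = √(μ/r) = 3076 m/s.
Escape speed v_esc = √(2μ/r) = √2 × v_c = 4351 m/s.
Δv = v_esc − v_c = 1274 m/s = 1.274 km/s.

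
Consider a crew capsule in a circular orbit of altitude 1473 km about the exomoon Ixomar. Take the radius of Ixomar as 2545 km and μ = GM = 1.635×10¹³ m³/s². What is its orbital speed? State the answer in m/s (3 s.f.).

v ≈ 2020 m/s

r = 2545 + 1473 = 4018.0 km = 4.0180×10⁶ m.
For a circular orbit v = √(μ/r) = √(1.635×10¹³ / 4.018×10⁶) = √(4.069×10⁶) = 2017 m/s.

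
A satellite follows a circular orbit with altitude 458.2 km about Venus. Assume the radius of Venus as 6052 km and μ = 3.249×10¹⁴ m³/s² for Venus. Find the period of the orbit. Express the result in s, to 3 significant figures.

T ≈ 5790 s

r = 6052 + 458.2 = 6510.2 km = 6.5102×10⁶ m.
Kepler's third law: T = 2π√(r³/μ) = 2π√((6.510×10⁶)³ / 3.249×10¹⁴).
r³/μ = 8.492×10⁵ s², so T = 2π × 9.215×10² = 5.790×10³ s.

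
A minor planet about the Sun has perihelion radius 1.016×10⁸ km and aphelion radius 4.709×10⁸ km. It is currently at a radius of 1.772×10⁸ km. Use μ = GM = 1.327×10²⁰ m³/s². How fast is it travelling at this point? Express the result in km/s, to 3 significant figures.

Semi-major axis a = (r_p + r_a)/2 = 2.8625×10⁸ km = 2.862×10¹¹ m.
Vis-viva: v² = μ(2/r − 1/a) = 1.327×10²⁰ × (1.129×10⁻¹¹ − 3.493×10⁻¹²) = 1.034×10⁹ m²/s².
v = 32160 m/s = 32.16 km/s.

v ≈ 32.2 km/s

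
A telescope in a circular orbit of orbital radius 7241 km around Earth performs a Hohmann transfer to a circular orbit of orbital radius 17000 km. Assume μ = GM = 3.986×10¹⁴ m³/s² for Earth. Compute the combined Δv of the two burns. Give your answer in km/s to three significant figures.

r₁ = 7241 km = 7.241×10⁶ m.
r₂ = 17000 km = 1.700×10⁷ m.
Transfer ellipse a_t = (r₁ + r₂)/2 = 1.212×10⁷ m.
At r₁: circular v_c1 = √(μ/r₁) = 7419 m/s; transfer-perigee v_p = √[μ(2/r₁ − 1/a_t)] = 8787 m/s.
Δv₁ = v_p − v_c1 = 1367 m/s.
At r₂: circular v_c2 = √(μ/r₂) = 4842 m/s; transfer-apogee v_a = √[μ(2/r₂ − 1/a_t)] = 3743 m/s.
Δv₂ = v_c2 − v_a = 1100 m/s.
Total Δv = Δv₁ + Δv₂ = 2467 m/s = 2.467 km/s.

Δv_total ≈ 2.47 km/s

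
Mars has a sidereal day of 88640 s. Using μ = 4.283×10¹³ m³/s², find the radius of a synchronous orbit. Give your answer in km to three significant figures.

r_sync ≈ 20400 km

A synchronous orbit has period T, so by Kepler's third law a = (μT²/4π²)^(1/3).
μT²/4π² = 4.283×10¹³ × (8.864×10⁴)² / 39.48 = 8.524×10²¹ m³.
a = 2.043×10⁷ m = 20428 km.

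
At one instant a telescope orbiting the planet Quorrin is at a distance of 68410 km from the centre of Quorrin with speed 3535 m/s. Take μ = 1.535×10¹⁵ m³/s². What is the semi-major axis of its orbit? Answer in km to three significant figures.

r = 6.841×10⁷ m.
Specific orbital energy ε = v²/2 − μ/r = (3535)²/2 − 1.535×10¹⁵/6.841×10⁷ = -1.619×10⁷ J/kg.
Since ε = −μ/(2a), a = −μ/(2ε) = 4.741×10⁷ m = 47405 km.

a ≈ 47400 km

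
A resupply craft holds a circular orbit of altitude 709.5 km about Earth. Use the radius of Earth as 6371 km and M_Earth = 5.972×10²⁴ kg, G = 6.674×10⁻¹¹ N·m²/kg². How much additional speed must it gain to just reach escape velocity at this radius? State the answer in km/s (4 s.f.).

μ = GM = 6.674×10⁻¹¹ × 5.972×10²⁴ = 3.986×10¹⁴ m³/s².
r = 6371 + 709.5 = 7080.5 km = 7.0805×10⁶ m.
Circular speed v_c = √(μ/r) = 7503 m/s.
Escape speed v_esc = √(2μ/r) = √2 × v_c = 10610 m/s.
Δv = v_esc − v_c = 3108 m/s = 3.108 km/s.

Δv ≈ 3.108 km/s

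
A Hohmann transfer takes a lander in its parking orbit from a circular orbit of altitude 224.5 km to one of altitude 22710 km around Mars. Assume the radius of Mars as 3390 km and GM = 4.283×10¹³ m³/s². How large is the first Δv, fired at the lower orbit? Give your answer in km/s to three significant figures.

r₁ = 3390 + 224.5 = 3614.5 km = 3.6145×10⁶ m.
r₂ = 3390 + 22710 = 26100 km = 2.6100×10⁷ m.
Transfer ellipse a_t = (r₁ + r₂)/2 = 1.486×10⁷ m.
At r₁: circular v_c1 = √(μ/r₁) = 3442 m/s; transfer-periapsis v_p = √[μ(2/r₁ − 1/a_t)] = 4562 m/s.
Δv₁ = v_p − v_c1 = 1120 m/s.
= 1.120 km/s.

Δv ≈ 1.12 km/s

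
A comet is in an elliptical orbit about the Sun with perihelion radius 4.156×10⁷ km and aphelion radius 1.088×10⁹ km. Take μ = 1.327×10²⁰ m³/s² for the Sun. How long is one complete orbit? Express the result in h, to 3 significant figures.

Semi-major axis a = (r_p + r_a)/2 = (4.1560×10⁷ + 1.0880×10⁹)/2 = 5.6478×10⁸ km = 5.648×10¹¹ m.
By Kepler's third law T = 2π√(a³/μ) = 2π × 3.685×10⁷ = 2.315×10⁸ s.
= 64310 h.

T ≈ 64300 h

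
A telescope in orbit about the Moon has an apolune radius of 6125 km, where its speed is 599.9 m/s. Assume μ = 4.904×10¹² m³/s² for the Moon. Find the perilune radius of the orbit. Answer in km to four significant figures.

r_a = 6.125×10⁶ m.
Specific energy ε = v²/2 − μ/r = -6.207×10⁵ J/kg, so a = −μ/(2ε) = 3.950×10⁶ m.
The apsides satisfy r_p + r_a = 2a, so the perilune radius is 2a − r_a = 1.776×10⁶ m = 1775.6 km.

perilune radius ≈ 1776 km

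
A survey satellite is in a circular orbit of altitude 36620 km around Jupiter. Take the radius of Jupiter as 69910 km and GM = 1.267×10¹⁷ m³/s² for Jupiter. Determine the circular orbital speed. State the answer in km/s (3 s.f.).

r = 69910 + 36620 = 106530 km = 1.0653×10⁸ m.
For a circular orbit v = √(μ/r) = √(1.267×10¹⁷ / 1.065×10⁸) = √(1.189×10⁹) = 34490 m/s.
That is 34.49 km/s.

v ≈ 34.5 km/s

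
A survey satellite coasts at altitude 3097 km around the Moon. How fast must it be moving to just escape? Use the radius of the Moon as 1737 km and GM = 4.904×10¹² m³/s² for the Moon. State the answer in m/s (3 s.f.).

r = 1737 + 3097 = 4834.0 km = 4.8340×10⁶ m.
Escape speed v_esc = √(2μ/r) = √(2 × 4.904×10¹² / 4.834×10⁶) = √(2.029×10⁶) = 1424 m/s.

v_esc ≈ 1420 m/s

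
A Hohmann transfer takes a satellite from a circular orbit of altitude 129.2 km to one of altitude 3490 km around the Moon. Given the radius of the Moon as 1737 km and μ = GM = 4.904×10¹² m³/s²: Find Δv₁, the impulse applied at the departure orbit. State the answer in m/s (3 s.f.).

Δv ≈ 347 m/s

r₁ = 1737 + 129.2 = 1866.2 km = 1.8662×10⁶ m.
r₂ = 1737 + 3490 = 5227.0 km = 5.2270×10⁶ m.
Transfer ellipse a_t = (r₁ + r₂)/2 = 3.547×10⁶ m.
At r₁: circular v_c1 = √(μ/r₁) = 1621 m/s; transfer-perilune v_p = √[μ(2/r₁ − 1/a_t)] = 1968 m/s.
Δv₁ = v_p − v_c1 = 346.9 m/s.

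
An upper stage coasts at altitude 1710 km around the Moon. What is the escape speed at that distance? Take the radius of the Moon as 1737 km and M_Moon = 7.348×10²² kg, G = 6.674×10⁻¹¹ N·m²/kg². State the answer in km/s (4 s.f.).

v_esc ≈ 1.687 km/s

μ = GM = 6.674×10⁻¹¹ × 7.348×10²² = 4.904×10¹² m³/s².
r = 1737 + 1710 = 3447.0 km = 3.4470×10⁶ m.
Escape speed v_esc = √(2μ/r) = √(2 × 4.904×10¹² / 3.447×10⁶) = √(2.845×10⁶) = 1687 m/s.
= 1.687 km/s.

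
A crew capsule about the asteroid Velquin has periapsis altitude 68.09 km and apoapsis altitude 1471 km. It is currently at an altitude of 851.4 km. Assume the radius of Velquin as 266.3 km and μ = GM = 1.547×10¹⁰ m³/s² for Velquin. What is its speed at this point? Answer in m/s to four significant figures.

r_p = 266.3 + 68.09 = 334.39 km = 3.3439×10⁵ m.
r_a = 266.3 + 1471 = 1737.3 km = 1.7373×10⁶ m.
r = 266.3 + 851.4 = 1117.7 km = 1.118×10⁶ m.
Semi-major axis a = (r_p + r_a)/2 = 1035.8 km = 1.036×10⁶ m.
Vis-viva: v² = μ(2/r − 1/a) = 1.547×10¹⁰ × (1.789×10⁻⁶ − 9.654×10⁻⁷) = 1.275×10⁴ m²/s².
v = 112.9 m/s.

v ≈ 112.9 m/s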